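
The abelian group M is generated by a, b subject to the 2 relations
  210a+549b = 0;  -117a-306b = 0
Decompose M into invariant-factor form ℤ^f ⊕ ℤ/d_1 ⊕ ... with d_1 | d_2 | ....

rank_ℚ(R)=2; free=2−2=0
SNF(R) diag = [3, 9] → torsion [3, 9]

Answer: M ≅ ℤ/3 ⊕ ℤ/9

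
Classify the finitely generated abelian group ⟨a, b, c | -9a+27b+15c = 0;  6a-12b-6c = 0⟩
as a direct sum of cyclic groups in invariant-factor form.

Answer: M ≅ ℤ^1 ⊕ ℤ/3 ⊕ ℤ/6

Derivation:
rank_ℚ(R)=2; free=3−2=1
SNF(R) diag = [3, 6] → torsion [3, 6]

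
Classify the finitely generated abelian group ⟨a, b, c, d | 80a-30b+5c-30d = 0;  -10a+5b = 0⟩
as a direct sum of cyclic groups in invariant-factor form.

rank_ℚ(R)=2; free=4−2=2
SNF(R) diag = [5, 5] → torsion [5, 5]

Answer: M ≅ ℤ^2 ⊕ ℤ/5 ⊕ ℤ/5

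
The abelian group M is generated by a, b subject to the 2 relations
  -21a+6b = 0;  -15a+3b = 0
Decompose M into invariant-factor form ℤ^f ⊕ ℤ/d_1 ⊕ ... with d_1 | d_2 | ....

rank_ℚ(R)=2; free=2−2=0
SNF(R) diag = [3, 9] → torsion [3, 9]

Answer: M ≅ ℤ/3 ⊕ ℤ/9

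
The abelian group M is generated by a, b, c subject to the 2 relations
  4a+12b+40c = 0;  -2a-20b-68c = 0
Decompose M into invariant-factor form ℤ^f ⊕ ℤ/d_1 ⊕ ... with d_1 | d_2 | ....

Answer: M ≅ ℤ^1 ⊕ ℤ/2 ⊕ ℤ/4

Derivation:
rank_ℚ(R)=2; free=3−2=1
SNF(R) diag = [2, 4] → torsion [2, 4]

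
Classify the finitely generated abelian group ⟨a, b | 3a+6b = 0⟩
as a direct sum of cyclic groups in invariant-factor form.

Answer: M ≅ ℤ^1 ⊕ ℤ/3

Derivation:
rank_ℚ(R)=1; free=2−1=1
SNF(R) diag = [3] → torsion [3]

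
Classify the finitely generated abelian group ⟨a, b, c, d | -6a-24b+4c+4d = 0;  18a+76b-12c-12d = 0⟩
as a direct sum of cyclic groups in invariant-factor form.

Answer: M ≅ ℤ^2 ⊕ ℤ/2 ⊕ ℤ/4

Derivation:
rank_ℚ(R)=2; free=4−2=2
SNF(R) diag = [2, 4] → torsion [2, 4]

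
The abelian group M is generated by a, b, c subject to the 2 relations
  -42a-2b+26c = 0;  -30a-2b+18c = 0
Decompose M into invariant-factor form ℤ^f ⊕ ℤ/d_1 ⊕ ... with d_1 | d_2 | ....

rank_ℚ(R)=2; free=3−2=1
SNF(R) diag = [2, 4] → torsion [2, 4]

Answer: M ≅ ℤ^1 ⊕ ℤ/2 ⊕ ℤ/4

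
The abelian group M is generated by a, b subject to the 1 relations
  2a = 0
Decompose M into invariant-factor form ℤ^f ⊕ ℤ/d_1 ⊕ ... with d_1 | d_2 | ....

Answer: M ≅ ℤ^1 ⊕ ℤ/2

Derivation:
rank_ℚ(R)=1; free=2−1=1
SNF(R) diag = [2] → torsion [2]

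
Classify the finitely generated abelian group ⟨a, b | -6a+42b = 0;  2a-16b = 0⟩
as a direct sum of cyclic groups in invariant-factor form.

rank_ℚ(R)=2; free=2−2=0
SNF(R) diag = [2, 6] → torsion [2, 6]

Answer: M ≅ ℤ/2 ⊕ ℤ/6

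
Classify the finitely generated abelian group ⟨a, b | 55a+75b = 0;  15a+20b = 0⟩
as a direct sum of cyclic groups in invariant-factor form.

Answer: M ≅ ℤ/5 ⊕ ℤ/5

Derivation:
rank_ℚ(R)=2; free=2−2=0
SNF(R) diag = [5, 5] → torsion [5, 5]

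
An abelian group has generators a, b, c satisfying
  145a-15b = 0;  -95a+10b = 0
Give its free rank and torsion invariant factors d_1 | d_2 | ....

rank_ℚ(R)=2; free=3−2=1
SNF(R) diag = [5, 5] → torsion [5, 5]

Answer: M ≅ ℤ^1 ⊕ ℤ/5 ⊕ ℤ/5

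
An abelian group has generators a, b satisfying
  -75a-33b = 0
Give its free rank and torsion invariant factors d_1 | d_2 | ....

rank_ℚ(R)=1; free=2−1=1
SNF(R) diag = [3] → torsion [3]

Answer: M ≅ ℤ^1 ⊕ ℤ/3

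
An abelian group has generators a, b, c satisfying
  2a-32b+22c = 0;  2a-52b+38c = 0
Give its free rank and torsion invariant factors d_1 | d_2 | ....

Answer: M ≅ ℤ^1 ⊕ ℤ/2 ⊕ ℤ/4

Derivation:
rank_ℚ(R)=2; free=3−2=1
SNF(R) diag = [2, 4] → torsion [2, 4]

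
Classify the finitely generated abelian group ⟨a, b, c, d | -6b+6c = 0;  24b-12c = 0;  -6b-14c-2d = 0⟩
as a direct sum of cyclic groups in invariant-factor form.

Answer: M ≅ ℤ^1 ⊕ ℤ/2 ⊕ ℤ/6 ⊕ ℤ/12

Derivation:
rank_ℚ(R)=3; free=4−3=1
SNF(R) diag = [2, 6, 12] → torsion [2, 6, 12]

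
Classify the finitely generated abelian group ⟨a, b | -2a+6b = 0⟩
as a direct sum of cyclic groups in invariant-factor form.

Answer: M ≅ ℤ^1 ⊕ ℤ/2

Derivation:
rank_ℚ(R)=1; free=2−1=1
SNF(R) diag = [2] → torsion [2]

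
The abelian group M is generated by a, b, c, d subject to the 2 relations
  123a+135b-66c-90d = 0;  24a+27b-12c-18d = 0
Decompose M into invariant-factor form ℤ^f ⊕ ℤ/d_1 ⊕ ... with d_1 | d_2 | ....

Answer: M ≅ ℤ^2 ⊕ ℤ/3 ⊕ ℤ/9

Derivation:
rank_ℚ(R)=2; free=4−2=2
SNF(R) diag = [3, 9] → torsion [3, 9]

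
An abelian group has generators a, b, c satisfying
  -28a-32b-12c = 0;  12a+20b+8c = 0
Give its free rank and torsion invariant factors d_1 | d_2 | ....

Answer: M ≅ ℤ^1 ⊕ ℤ/4 ⊕ ℤ/4

Derivation:
rank_ℚ(R)=2; free=3−2=1
SNF(R) diag = [4, 4] → torsion [4, 4]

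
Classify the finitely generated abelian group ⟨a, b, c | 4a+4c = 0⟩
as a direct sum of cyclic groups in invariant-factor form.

Answer: M ≅ ℤ^2 ⊕ ℤ/4

Derivation:
rank_ℚ(R)=1; free=3−1=2
SNF(R) diag = [4] → torsion [4]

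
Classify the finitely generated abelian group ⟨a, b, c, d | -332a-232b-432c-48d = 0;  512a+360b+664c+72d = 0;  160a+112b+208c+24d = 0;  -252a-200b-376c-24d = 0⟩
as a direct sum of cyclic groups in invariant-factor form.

Answer: M ≅ ℤ/4 ⊕ ℤ/8 ⊕ ℤ/24 ⊕ ℤ/72

Derivation:
rank_ℚ(R)=4; free=4−4=0
SNF(R) diag = [4, 8, 24, 72] → torsion [4, 8, 24, 72]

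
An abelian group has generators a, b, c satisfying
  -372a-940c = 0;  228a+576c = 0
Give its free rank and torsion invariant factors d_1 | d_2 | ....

Answer: M ≅ ℤ^1 ⊕ ℤ/4 ⊕ ℤ/12

Derivation:
rank_ℚ(R)=2; free=3−2=1
SNF(R) diag = [4, 12] → torsion [4, 12]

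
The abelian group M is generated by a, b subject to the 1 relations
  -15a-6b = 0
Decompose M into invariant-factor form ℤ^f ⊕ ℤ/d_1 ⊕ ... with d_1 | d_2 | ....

Answer: M ≅ ℤ^1 ⊕ ℤ/3

Derivation:
rank_ℚ(R)=1; free=2−1=1
SNF(R) diag = [3] → torsion [3]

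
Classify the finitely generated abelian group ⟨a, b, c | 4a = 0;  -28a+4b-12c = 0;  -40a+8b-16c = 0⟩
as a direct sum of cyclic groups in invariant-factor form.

Answer: M ≅ ℤ/4 ⊕ ℤ/4 ⊕ ℤ/8

Derivation:
rank_ℚ(R)=3; free=3−3=0
SNF(R) diag = [4, 4, 8] → torsion [4, 4, 8]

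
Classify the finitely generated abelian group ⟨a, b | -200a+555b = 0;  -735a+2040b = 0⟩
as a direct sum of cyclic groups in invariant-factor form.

Answer: M ≅ ℤ/5 ⊕ ℤ/15

Derivation:
rank_ℚ(R)=2; free=2−2=0
SNF(R) diag = [5, 15] → torsion [5, 15]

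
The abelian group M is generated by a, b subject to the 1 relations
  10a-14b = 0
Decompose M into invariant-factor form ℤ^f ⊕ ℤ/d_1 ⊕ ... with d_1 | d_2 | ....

rank_ℚ(R)=1; free=2−1=1
SNF(R) diag = [2] → torsion [2]

Answer: M ≅ ℤ^1 ⊕ ℤ/2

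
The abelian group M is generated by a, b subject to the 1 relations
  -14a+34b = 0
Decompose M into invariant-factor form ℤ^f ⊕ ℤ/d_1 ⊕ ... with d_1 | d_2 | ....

Answer: M ≅ ℤ^1 ⊕ ℤ/2

Derivation:
rank_ℚ(R)=1; free=2−1=1
SNF(R) diag = [2] → torsion [2]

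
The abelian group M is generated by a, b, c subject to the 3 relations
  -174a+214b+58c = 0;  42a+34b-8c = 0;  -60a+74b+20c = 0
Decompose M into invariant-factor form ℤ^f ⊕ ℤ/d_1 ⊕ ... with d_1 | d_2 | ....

rank_ℚ(R)=3; free=3−3=0
SNF(R) diag = [2, 6, 18] → torsion [2, 6, 18]

Answer: M ≅ ℤ/2 ⊕ ℤ/6 ⊕ ℤ/18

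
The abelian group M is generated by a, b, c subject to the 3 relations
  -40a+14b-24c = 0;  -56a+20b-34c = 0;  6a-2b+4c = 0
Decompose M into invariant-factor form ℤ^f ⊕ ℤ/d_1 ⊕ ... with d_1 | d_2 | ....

rank_ℚ(R)=3; free=3−3=0
SNF(R) diag = [2, 2, 2] → torsion [2, 2, 2]

Answer: M ≅ ℤ/2 ⊕ ℤ/2 ⊕ ℤ/2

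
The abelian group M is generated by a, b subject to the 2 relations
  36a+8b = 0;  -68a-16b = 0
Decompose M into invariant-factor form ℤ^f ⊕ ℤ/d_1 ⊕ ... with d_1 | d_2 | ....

rank_ℚ(R)=2; free=2−2=0
SNF(R) diag = [4, 8] → torsion [4, 8]

Answer: M ≅ ℤ/4 ⊕ ℤ/8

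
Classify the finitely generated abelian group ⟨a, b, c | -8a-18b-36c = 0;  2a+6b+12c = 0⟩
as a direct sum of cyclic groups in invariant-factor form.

rank_ℚ(R)=2; free=3−2=1
SNF(R) diag = [2, 6] → torsion [2, 6]

Answer: M ≅ ℤ^1 ⊕ ℤ/2 ⊕ ℤ/6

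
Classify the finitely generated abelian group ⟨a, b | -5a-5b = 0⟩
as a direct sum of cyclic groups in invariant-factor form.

rank_ℚ(R)=1; free=2−1=1
SNF(R) diag = [5] → torsion [5]

Answer: M ≅ ℤ^1 ⊕ ℤ/5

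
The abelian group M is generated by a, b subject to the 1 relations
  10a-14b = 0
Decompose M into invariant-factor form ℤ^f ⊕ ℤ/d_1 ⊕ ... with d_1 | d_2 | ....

Answer: M ≅ ℤ^1 ⊕ ℤ/2

Derivation:
rank_ℚ(R)=1; free=2−1=1
SNF(R) diag = [2] → torsion [2]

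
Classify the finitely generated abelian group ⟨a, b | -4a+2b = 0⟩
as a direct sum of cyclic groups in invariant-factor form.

Answer: M ≅ ℤ^1 ⊕ ℤ/2

Derivation:
rank_ℚ(R)=1; free=2−1=1
SNF(R) diag = [2] → torsion [2]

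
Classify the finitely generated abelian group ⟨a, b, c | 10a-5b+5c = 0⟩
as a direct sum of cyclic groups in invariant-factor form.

Answer: M ≅ ℤ^2 ⊕ ℤ/5

Derivation:
rank_ℚ(R)=1; free=3−1=2
SNF(R) diag = [5] → torsion [5]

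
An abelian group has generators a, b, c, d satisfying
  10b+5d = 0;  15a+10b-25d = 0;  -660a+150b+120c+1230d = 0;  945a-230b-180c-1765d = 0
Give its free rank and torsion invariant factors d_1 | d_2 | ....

Answer: M ≅ ℤ/5 ⊕ ℤ/15 ⊕ ℤ/30 ⊕ ℤ/60

Derivation:
rank_ℚ(R)=4; free=4−4=0
SNF(R) diag = [5, 15, 30, 60] → torsion [5, 15, 30, 60]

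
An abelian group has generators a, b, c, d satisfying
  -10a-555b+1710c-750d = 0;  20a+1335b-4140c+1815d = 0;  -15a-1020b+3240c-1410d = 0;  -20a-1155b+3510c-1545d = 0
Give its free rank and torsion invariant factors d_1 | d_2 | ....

Answer: M ≅ ℤ/5 ⊕ ℤ/15 ⊕ ℤ/45 ⊕ ℤ/90

Derivation:
rank_ℚ(R)=4; free=4−4=0
SNF(R) diag = [5, 15, 45, 90] → torsion [5, 15, 45, 90]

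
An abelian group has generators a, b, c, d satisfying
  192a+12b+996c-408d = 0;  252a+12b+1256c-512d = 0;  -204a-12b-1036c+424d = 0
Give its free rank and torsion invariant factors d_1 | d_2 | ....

Answer: M ≅ ℤ^1 ⊕ ℤ/4 ⊕ ℤ/12 ⊕ ℤ/36

Derivation:
rank_ℚ(R)=3; free=4−3=1
SNF(R) diag = [4, 12, 36] → torsion [4, 12, 36]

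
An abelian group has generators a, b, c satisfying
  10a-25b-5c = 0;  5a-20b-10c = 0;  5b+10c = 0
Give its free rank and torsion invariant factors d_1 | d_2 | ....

rank_ℚ(R)=3; free=3−3=0
SNF(R) diag = [5, 5, 15] → torsion [5, 5, 15]

Answer: M ≅ ℤ/5 ⊕ ℤ/5 ⊕ ℤ/15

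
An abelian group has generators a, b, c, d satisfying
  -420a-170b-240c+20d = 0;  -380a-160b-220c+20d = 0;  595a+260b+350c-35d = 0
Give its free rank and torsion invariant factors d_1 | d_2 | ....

rank_ℚ(R)=3; free=4−3=1
SNF(R) diag = [5, 10, 20] → torsion [5, 10, 20]

Answer: M ≅ ℤ^1 ⊕ ℤ/5 ⊕ ℤ/10 ⊕ ℤ/20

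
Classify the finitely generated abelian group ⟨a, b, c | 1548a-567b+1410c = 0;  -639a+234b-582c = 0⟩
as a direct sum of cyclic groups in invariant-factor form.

Answer: M ≅ ℤ^1 ⊕ ℤ/3 ⊕ ℤ/9

Derivation:
rank_ℚ(R)=2; free=3−2=1
SNF(R) diag = [3, 9] → torsion [3, 9]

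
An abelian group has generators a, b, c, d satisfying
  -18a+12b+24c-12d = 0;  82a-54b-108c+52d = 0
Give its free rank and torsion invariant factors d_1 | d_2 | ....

rank_ℚ(R)=2; free=4−2=2
SNF(R) diag = [2, 6] → torsion [2, 6]

Answer: M ≅ ℤ^2 ⊕ ℤ/2 ⊕ ℤ/6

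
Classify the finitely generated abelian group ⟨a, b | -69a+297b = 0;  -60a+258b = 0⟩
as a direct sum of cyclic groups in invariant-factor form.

Answer: M ≅ ℤ/3 ⊕ ℤ/6

Derivation:
rank_ℚ(R)=2; free=2−2=0
SNF(R) diag = [3, 6] → torsion [3, 6]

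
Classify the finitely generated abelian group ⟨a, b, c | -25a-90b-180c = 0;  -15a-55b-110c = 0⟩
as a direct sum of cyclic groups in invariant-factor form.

rank_ℚ(R)=2; free=3−2=1
SNF(R) diag = [5, 5] → torsion [5, 5]

Answer: M ≅ ℤ^1 ⊕ ℤ/5 ⊕ ℤ/5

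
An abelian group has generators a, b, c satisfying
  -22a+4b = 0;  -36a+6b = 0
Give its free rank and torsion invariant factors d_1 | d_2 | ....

rank_ℚ(R)=2; free=3−2=1
SNF(R) diag = [2, 6] → torsion [2, 6]

Answer: M ≅ ℤ^1 ⊕ ℤ/2 ⊕ ℤ/6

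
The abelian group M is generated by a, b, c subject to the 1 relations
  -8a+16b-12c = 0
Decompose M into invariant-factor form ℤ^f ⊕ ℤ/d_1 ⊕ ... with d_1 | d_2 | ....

Answer: M ≅ ℤ^2 ⊕ ℤ/4

Derivation:
rank_ℚ(R)=1; free=3−1=2
SNF(R) diag = [4] → torsion [4]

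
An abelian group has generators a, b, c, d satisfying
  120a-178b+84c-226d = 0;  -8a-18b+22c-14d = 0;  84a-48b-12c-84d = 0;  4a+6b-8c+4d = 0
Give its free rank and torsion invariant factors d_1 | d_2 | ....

rank_ℚ(R)=4; free=4−4=0
SNF(R) diag = [2, 2, 6, 12] → torsion [2, 2, 6, 12]

Answer: M ≅ ℤ/2 ⊕ ℤ/2 ⊕ ℤ/6 ⊕ ℤ/12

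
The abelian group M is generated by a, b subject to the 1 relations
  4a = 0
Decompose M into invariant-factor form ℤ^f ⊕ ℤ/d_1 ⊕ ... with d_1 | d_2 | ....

Answer: M ≅ ℤ^1 ⊕ ℤ/4

Derivation:
rank_ℚ(R)=1; free=2−1=1
SNF(R) diag = [4] → torsion [4]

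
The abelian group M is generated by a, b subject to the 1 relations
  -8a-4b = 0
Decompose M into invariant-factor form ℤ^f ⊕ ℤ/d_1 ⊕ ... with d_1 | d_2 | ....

Answer: M ≅ ℤ^1 ⊕ ℤ/4

Derivation:
rank_ℚ(R)=1; free=2−1=1
SNF(R) diag = [4] → torsion [4]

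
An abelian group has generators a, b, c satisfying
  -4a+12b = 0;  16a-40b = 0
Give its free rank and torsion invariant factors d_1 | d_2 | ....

Answer: M ≅ ℤ^1 ⊕ ℤ/4 ⊕ ℤ/8

Derivation:
rank_ℚ(R)=2; free=3−2=1
SNF(R) diag = [4, 8] → torsion [4, 8]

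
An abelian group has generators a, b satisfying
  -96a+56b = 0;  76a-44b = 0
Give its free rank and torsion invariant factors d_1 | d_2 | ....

rank_ℚ(R)=2; free=2−2=0
SNF(R) diag = [4, 8] → torsion [4, 8]

Answer: M ≅ ℤ/4 ⊕ ℤ/8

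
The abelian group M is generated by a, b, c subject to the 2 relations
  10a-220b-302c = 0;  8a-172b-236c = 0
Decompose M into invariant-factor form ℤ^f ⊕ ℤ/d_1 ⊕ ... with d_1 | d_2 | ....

rank_ℚ(R)=2; free=3−2=1
SNF(R) diag = [2, 4] → torsion [2, 4]

Answer: M ≅ ℤ^1 ⊕ ℤ/2 ⊕ ℤ/4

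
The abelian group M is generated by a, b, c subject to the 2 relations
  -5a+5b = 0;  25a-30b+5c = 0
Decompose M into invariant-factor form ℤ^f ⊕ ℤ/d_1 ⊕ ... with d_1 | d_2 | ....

rank_ℚ(R)=2; free=3−2=1
SNF(R) diag = [5, 5] → torsion [5, 5]

Answer: M ≅ ℤ^1 ⊕ ℤ/5 ⊕ ℤ/5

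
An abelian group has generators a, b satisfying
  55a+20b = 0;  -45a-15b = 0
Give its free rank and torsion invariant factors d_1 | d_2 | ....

Answer: M ≅ ℤ/5 ⊕ ℤ/15

Derivation:
rank_ℚ(R)=2; free=2−2=0
SNF(R) diag = [5, 15] → torsion [5, 15]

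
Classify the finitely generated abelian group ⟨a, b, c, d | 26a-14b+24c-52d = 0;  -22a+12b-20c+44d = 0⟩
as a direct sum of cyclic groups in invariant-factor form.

rank_ℚ(R)=2; free=4−2=2
SNF(R) diag = [2, 2] → torsion [2, 2]

Answer: M ≅ ℤ^2 ⊕ ℤ/2 ⊕ ℤ/2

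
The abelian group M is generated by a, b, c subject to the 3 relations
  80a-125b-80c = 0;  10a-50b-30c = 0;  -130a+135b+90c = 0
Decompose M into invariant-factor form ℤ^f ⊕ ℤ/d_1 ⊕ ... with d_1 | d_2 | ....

Answer: M ≅ ℤ/5 ⊕ ℤ/10 ⊕ ℤ/20

Derivation:
rank_ℚ(R)=3; free=3−3=0
SNF(R) diag = [5, 10, 20] → torsion [5, 10, 20]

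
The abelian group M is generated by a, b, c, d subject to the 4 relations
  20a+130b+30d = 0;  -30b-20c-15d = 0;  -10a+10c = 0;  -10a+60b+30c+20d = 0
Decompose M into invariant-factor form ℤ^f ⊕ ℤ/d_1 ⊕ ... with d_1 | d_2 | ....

rank_ℚ(R)=4; free=4−4=0
SNF(R) diag = [5, 10, 10, 20] → torsion [5, 10, 10, 20]

Answer: M ≅ ℤ/5 ⊕ ℤ/10 ⊕ ℤ/10 ⊕ ℤ/20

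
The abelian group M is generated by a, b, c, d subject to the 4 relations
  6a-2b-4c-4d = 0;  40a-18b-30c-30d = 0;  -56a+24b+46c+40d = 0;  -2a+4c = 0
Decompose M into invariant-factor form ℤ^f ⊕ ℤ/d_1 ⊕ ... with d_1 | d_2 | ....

rank_ℚ(R)=4; free=4−4=0
SNF(R) diag = [2, 2, 2, 2] → torsion [2, 2, 2, 2]

Answer: M ≅ ℤ/2 ⊕ ℤ/2 ⊕ ℤ/2 ⊕ ℤ/2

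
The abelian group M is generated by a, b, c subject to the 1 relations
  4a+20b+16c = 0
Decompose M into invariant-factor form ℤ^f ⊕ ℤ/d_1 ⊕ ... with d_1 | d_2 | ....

Answer: M ≅ ℤ^2 ⊕ ℤ/4

Derivation:
rank_ℚ(R)=1; free=3−1=2
SNF(R) diag = [4] → torsion [4]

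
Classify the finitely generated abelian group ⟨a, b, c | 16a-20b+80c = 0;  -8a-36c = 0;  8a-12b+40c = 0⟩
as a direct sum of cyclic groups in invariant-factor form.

rank_ℚ(R)=3; free=3−3=0
SNF(R) diag = [4, 4, 8] → torsion [4, 4, 8]

Answer: M ≅ ℤ/4 ⊕ ℤ/4 ⊕ ℤ/8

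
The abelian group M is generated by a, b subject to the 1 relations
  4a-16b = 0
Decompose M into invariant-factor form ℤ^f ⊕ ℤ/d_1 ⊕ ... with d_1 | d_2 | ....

rank_ℚ(R)=1; free=2−1=1
SNF(R) diag = [4] → torsion [4]

Answer: M ≅ ℤ^1 ⊕ ℤ/4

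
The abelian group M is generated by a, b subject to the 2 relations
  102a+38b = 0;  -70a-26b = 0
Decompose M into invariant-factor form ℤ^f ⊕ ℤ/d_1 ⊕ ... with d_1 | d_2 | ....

Answer: M ≅ ℤ/2 ⊕ ℤ/4

Derivation:
rank_ℚ(R)=2; free=2−2=0
SNF(R) diag = [2, 4] → torsion [2, 4]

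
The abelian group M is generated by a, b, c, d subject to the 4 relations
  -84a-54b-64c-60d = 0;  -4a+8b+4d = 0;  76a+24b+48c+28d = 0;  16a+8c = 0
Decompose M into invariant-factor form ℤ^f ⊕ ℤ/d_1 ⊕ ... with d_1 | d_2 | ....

rank_ℚ(R)=4; free=4−4=0
SNF(R) diag = [2, 4, 8, 8] → torsion [2, 4, 8, 8]

Answer: M ≅ ℤ/2 ⊕ ℤ/4 ⊕ ℤ/8 ⊕ ℤ/8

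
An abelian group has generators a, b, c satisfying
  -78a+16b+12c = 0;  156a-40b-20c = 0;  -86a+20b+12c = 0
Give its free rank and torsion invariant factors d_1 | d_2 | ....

Answer: M ≅ ℤ/2 ⊕ ℤ/4 ⊕ ℤ/4

Derivation:
rank_ℚ(R)=3; free=3−3=0
SNF(R) diag = [2, 4, 4] → torsion [2, 4, 4]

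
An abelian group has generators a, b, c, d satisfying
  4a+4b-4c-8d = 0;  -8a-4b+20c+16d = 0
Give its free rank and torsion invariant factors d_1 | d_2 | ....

Answer: M ≅ ℤ^2 ⊕ ℤ/4 ⊕ ℤ/4

Derivation:
rank_ℚ(R)=2; free=4−2=2
SNF(R) diag = [4, 4] → torsion [4, 4]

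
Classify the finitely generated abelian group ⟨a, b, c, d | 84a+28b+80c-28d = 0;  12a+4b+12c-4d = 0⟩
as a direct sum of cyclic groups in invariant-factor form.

Answer: M ≅ ℤ^2 ⊕ ℤ/4 ⊕ ℤ/4

Derivation:
rank_ℚ(R)=2; free=4−2=2
SNF(R) diag = [4, 4] → torsion [4, 4]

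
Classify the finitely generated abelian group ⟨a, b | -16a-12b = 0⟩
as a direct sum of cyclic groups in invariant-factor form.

Answer: M ≅ ℤ^1 ⊕ ℤ/4

Derivation:
rank_ℚ(R)=1; free=2−1=1
SNF(R) diag = [4] → torsion [4]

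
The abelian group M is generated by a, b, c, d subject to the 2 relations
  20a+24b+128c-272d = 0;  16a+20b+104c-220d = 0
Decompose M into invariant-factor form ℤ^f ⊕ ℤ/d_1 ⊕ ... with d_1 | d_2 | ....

Answer: M ≅ ℤ^2 ⊕ ℤ/4 ⊕ ℤ/4

Derivation:
rank_ℚ(R)=2; free=4−2=2
SNF(R) diag = [4, 4] → torsion [4, 4]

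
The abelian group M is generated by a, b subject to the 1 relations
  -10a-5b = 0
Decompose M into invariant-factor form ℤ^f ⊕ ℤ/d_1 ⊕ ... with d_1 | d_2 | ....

rank_ℚ(R)=1; free=2−1=1
SNF(R) diag = [5] → torsion [5]

Answer: M ≅ ℤ^1 ⊕ ℤ/5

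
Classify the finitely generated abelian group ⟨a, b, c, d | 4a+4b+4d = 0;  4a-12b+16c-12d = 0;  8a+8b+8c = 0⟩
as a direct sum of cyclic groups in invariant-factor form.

Answer: M ≅ ℤ^1 ⊕ ℤ/4 ⊕ ℤ/8 ⊕ ℤ/16

Derivation:
rank_ℚ(R)=3; free=4−3=1
SNF(R) diag = [4, 8, 16] → torsion [4, 8, 16]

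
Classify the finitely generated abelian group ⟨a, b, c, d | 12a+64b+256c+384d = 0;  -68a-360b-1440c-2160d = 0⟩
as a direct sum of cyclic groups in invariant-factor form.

Answer: M ≅ ℤ^2 ⊕ ℤ/4 ⊕ ℤ/8

Derivation:
rank_ℚ(R)=2; free=4−2=2
SNF(R) diag = [4, 8] → torsion [4, 8]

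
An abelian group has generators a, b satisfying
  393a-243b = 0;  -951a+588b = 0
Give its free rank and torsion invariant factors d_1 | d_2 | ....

Answer: M ≅ ℤ/3 ⊕ ℤ/3

Derivation:
rank_ℚ(R)=2; free=2−2=0
SNF(R) diag = [3, 3] → torsion [3, 3]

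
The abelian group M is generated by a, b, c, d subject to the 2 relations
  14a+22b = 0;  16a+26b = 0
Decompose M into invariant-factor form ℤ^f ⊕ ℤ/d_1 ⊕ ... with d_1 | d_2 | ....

rank_ℚ(R)=2; free=4−2=2
SNF(R) diag = [2, 6] → torsion [2, 6]

Answer: M ≅ ℤ^2 ⊕ ℤ/2 ⊕ ℤ/6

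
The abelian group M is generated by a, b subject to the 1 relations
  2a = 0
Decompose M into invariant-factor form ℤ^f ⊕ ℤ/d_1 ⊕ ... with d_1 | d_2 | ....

rank_ℚ(R)=1; free=2−1=1
SNF(R) diag = [2] → torsion [2]

Answer: M ≅ ℤ^1 ⊕ ℤ/2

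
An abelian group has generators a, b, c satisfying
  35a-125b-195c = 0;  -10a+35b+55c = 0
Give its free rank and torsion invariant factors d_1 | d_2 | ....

Answer: M ≅ ℤ^1 ⊕ ℤ/5 ⊕ ℤ/5

Derivation:
rank_ℚ(R)=2; free=3−2=1
SNF(R) diag = [5, 5] → torsion [5, 5]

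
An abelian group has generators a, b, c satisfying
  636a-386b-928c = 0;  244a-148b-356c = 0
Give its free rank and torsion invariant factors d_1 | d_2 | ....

rank_ℚ(R)=2; free=3−2=1
SNF(R) diag = [2, 4] → torsion [2, 4]

Answer: M ≅ ℤ^1 ⊕ ℤ/2 ⊕ ℤ/4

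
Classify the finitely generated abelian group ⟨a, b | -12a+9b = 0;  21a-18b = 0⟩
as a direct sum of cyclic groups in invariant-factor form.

rank_ℚ(R)=2; free=2−2=0
SNF(R) diag = [3, 9] → torsion [3, 9]

Answer: M ≅ ℤ/3 ⊕ ℤ/9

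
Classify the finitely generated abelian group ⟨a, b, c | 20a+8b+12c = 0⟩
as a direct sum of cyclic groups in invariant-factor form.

Answer: M ≅ ℤ^2 ⊕ ℤ/4

Derivation:
rank_ℚ(R)=1; free=3−1=2
SNF(R) diag = [4] → torsion [4]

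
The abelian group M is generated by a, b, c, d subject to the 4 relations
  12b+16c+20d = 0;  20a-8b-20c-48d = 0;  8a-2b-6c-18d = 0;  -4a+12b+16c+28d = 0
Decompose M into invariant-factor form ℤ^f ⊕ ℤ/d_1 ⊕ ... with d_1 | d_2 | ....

rank_ℚ(R)=4; free=4−4=0
SNF(R) diag = [2, 4, 4, 8] → torsion [2, 4, 4, 8]

Answer: M ≅ ℤ/2 ⊕ ℤ/4 ⊕ ℤ/4 ⊕ ℤ/8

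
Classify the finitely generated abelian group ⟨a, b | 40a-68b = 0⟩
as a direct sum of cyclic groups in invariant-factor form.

Answer: M ≅ ℤ^1 ⊕ ℤ/4

Derivation:
rank_ℚ(R)=1; free=2−1=1
SNF(R) diag = [4] → torsion [4]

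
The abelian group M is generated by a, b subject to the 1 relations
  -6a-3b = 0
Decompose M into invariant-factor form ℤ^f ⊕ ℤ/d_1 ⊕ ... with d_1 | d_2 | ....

Answer: M ≅ ℤ^1 ⊕ ℤ/3

Derivation:
rank_ℚ(R)=1; free=2−1=1
SNF(R) diag = [3] → torsion [3]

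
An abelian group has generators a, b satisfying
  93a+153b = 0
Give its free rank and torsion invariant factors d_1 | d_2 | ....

rank_ℚ(R)=1; free=2−1=1
SNF(R) diag = [3] → torsion [3]

Answer: M ≅ ℤ^1 ⊕ ℤ/3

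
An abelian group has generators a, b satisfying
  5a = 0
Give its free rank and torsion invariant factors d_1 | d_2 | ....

rank_ℚ(R)=1; free=2−1=1
SNF(R) diag = [5] → torsion [5]

Answer: M ≅ ℤ^1 ⊕ ℤ/5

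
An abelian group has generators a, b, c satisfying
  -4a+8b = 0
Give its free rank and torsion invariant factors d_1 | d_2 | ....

rank_ℚ(R)=1; free=3−1=2
SNF(R) diag = [4] → torsion [4]

Answer: M ≅ ℤ^2 ⊕ ℤ/4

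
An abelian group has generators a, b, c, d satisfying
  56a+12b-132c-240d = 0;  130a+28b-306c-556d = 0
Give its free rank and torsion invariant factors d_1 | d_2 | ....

rank_ℚ(R)=2; free=4−2=2
SNF(R) diag = [2, 4] → torsion [2, 4]

Answer: M ≅ ℤ^2 ⊕ ℤ/2 ⊕ ℤ/4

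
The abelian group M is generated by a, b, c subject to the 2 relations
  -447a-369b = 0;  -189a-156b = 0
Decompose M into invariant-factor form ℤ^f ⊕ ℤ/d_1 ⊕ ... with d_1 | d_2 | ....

Answer: M ≅ ℤ^1 ⊕ ℤ/3 ⊕ ℤ/3

Derivation:
rank_ℚ(R)=2; free=3−2=1
SNF(R) diag = [3, 3] → torsion [3, 3]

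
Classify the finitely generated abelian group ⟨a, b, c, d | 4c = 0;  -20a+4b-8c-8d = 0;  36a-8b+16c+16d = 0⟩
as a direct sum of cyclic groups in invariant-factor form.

rank_ℚ(R)=3; free=4−3=1
SNF(R) diag = [4, 4, 4] → torsion [4, 4, 4]

Answer: M ≅ ℤ^1 ⊕ ℤ/4 ⊕ ℤ/4 ⊕ ℤ/4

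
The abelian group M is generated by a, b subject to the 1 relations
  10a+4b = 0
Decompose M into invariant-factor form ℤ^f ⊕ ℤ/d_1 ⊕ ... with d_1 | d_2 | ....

Answer: M ≅ ℤ^1 ⊕ ℤ/2

Derivation:
rank_ℚ(R)=1; free=2−1=1
SNF(R) diag = [2] → torsion [2]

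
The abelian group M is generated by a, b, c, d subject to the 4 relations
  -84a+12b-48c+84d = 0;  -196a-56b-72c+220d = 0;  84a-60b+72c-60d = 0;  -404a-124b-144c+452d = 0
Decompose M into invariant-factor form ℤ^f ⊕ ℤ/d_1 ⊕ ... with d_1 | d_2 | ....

Answer: M ≅ ℤ/4 ⊕ ℤ/12 ⊕ ℤ/24 ⊕ ℤ/48

Derivation:
rank_ℚ(R)=4; free=4−4=0
SNF(R) diag = [4, 12, 24, 48] → torsion [4, 12, 24, 48]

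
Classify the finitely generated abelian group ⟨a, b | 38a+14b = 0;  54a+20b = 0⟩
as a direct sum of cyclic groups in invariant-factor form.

Answer: M ≅ ℤ/2 ⊕ ℤ/2

Derivation:
rank_ℚ(R)=2; free=2−2=0
SNF(R) diag = [2, 2] → torsion [2, 2]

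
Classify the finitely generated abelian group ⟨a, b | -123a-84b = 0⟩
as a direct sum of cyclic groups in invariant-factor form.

rank_ℚ(R)=1; free=2−1=1
SNF(R) diag = [3] → torsion [3]

Answer: M ≅ ℤ^1 ⊕ ℤ/3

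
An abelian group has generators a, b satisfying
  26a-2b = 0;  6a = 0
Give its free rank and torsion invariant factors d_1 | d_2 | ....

rank_ℚ(R)=2; free=2−2=0
SNF(R) diag = [2, 6] → torsion [2, 6]

Answer: M ≅ ℤ/2 ⊕ ℤ/6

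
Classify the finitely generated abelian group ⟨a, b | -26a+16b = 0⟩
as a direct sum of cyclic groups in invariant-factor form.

rank_ℚ(R)=1; free=2−1=1
SNF(R) diag = [2] → torsion [2]

Answer: M ≅ ℤ^1 ⊕ ℤ/2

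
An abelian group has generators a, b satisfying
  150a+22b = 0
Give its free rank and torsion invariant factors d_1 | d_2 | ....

Answer: M ≅ ℤ^1 ⊕ ℤ/2

Derivation:
rank_ℚ(R)=1; free=2−1=1
SNF(R) diag = [2] → torsion [2]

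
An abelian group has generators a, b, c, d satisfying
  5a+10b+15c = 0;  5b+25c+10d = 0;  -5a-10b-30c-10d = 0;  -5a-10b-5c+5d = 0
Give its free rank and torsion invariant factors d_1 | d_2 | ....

rank_ℚ(R)=4; free=4−4=0
SNF(R) diag = [5, 5, 5, 5] → torsion [5, 5, 5, 5]

Answer: M ≅ ℤ/5 ⊕ ℤ/5 ⊕ ℤ/5 ⊕ ℤ/5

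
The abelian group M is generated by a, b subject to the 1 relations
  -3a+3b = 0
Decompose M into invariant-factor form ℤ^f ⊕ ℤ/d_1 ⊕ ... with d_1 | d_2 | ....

Answer: M ≅ ℤ^1 ⊕ ℤ/3

Derivation:
rank_ℚ(R)=1; free=2−1=1
SNF(R) diag = [3] → torsion [3]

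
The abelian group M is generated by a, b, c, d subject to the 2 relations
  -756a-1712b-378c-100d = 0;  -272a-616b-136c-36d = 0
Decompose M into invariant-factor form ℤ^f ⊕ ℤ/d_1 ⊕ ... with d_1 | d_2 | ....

rank_ℚ(R)=2; free=4−2=2
SNF(R) diag = [2, 4] → torsion [2, 4]

Answer: M ≅ ℤ^2 ⊕ ℤ/2 ⊕ ℤ/4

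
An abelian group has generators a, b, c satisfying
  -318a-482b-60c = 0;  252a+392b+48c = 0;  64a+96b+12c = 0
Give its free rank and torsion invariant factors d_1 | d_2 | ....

Answer: M ≅ ℤ/2 ⊕ ℤ/4 ⊕ ℤ/12

Derivation:
rank_ℚ(R)=3; free=3−3=0
SNF(R) diag = [2, 4, 12] → torsion [2, 4, 12]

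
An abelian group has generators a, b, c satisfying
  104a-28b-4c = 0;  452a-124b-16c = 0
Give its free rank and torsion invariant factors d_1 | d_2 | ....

rank_ℚ(R)=2; free=3−2=1
SNF(R) diag = [4, 12] → torsion [4, 12]

Answer: M ≅ ℤ^1 ⊕ ℤ/4 ⊕ ℤ/12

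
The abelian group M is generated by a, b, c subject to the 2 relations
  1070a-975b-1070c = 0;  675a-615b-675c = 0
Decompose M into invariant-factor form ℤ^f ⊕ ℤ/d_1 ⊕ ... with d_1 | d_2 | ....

Answer: M ≅ ℤ^1 ⊕ ℤ/5 ⊕ ℤ/15

Derivation:
rank_ℚ(R)=2; free=3−2=1
SNF(R) diag = [5, 15] → torsion [5, 15]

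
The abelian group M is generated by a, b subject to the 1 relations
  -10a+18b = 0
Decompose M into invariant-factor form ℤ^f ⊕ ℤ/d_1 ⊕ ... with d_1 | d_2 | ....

Answer: M ≅ ℤ^1 ⊕ ℤ/2

Derivation:
rank_ℚ(R)=1; free=2−1=1
SNF(R) diag = [2] → torsion [2]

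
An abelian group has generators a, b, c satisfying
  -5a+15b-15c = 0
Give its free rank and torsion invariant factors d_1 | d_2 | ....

rank_ℚ(R)=1; free=3−1=2
SNF(R) diag = [5] → torsion [5]

Answer: M ≅ ℤ^2 ⊕ ℤ/5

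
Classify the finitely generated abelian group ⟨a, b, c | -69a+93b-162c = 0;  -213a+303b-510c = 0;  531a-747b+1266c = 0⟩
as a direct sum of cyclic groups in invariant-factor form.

rank_ℚ(R)=3; free=3−3=0
SNF(R) diag = [3, 6, 12] → torsion [3, 6, 12]

Answer: M ≅ ℤ/3 ⊕ ℤ/6 ⊕ ℤ/12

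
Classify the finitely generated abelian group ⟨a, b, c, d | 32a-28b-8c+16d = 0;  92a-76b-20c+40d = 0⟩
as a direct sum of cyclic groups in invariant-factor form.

Answer: M ≅ ℤ^2 ⊕ ℤ/4 ⊕ ℤ/12

Derivation:
rank_ℚ(R)=2; free=4−2=2
SNF(R) diag = [4, 12] → torsion [4, 12]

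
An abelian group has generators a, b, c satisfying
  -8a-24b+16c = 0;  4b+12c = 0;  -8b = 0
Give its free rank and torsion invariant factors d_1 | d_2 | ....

rank_ℚ(R)=3; free=3−3=0
SNF(R) diag = [4, 8, 24] → torsion [4, 8, 24]

Answer: M ≅ ℤ/4 ⊕ ℤ/8 ⊕ ℤ/24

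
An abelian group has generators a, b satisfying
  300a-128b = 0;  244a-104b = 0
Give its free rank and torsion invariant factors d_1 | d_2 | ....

rank_ℚ(R)=2; free=2−2=0
SNF(R) diag = [4, 8] → torsion [4, 8]

Answer: M ≅ ℤ/4 ⊕ ℤ/8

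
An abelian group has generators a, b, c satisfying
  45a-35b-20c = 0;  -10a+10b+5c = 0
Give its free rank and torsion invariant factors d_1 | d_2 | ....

rank_ℚ(R)=2; free=3−2=1
SNF(R) diag = [5, 5] → torsion [5, 5]

Answer: M ≅ ℤ^1 ⊕ ℤ/5 ⊕ ℤ/5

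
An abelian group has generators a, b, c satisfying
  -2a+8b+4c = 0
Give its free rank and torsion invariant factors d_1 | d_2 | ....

rank_ℚ(R)=1; free=3−1=2
SNF(R) diag = [2] → torsion [2]

Answer: M ≅ ℤ^2 ⊕ ℤ/2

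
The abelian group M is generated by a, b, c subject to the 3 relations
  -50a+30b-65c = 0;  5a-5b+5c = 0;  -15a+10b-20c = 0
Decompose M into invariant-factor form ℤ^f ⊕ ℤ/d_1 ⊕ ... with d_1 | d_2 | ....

rank_ℚ(R)=3; free=3−3=0
SNF(R) diag = [5, 5, 5] → torsion [5, 5, 5]

Answer: M ≅ ℤ/5 ⊕ ℤ/5 ⊕ ℤ/5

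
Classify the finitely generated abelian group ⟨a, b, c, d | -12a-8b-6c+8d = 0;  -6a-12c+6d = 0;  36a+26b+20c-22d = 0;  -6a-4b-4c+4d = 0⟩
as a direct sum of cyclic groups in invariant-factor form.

Answer: M ≅ ℤ/2 ⊕ ℤ/2 ⊕ ℤ/2 ⊕ ℤ/6

Derivation:
rank_ℚ(R)=4; free=4−4=0
SNF(R) diag = [2, 2, 2, 6] → torsion [2, 2, 2, 6]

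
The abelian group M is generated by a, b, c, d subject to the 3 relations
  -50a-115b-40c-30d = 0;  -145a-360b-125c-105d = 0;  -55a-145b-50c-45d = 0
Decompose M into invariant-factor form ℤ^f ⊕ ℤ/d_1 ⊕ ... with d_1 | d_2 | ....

Answer: M ≅ ℤ^1 ⊕ ℤ/5 ⊕ ℤ/5 ⊕ ℤ/15

Derivation:
rank_ℚ(R)=3; free=4−3=1
SNF(R) diag = [5, 5, 15] → torsion [5, 5, 15]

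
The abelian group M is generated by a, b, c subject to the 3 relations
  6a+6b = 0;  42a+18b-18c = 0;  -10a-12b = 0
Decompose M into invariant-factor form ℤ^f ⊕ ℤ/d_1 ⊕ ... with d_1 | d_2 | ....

rank_ℚ(R)=3; free=3−3=0
SNF(R) diag = [2, 6, 18] → torsion [2, 6, 18]

Answer: M ≅ ℤ/2 ⊕ ℤ/6 ⊕ ℤ/18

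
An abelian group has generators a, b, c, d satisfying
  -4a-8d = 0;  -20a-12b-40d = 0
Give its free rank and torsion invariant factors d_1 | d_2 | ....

rank_ℚ(R)=2; free=4−2=2
SNF(R) diag = [4, 12] → torsion [4, 12]

Answer: M ≅ ℤ^2 ⊕ ℤ/4 ⊕ ℤ/12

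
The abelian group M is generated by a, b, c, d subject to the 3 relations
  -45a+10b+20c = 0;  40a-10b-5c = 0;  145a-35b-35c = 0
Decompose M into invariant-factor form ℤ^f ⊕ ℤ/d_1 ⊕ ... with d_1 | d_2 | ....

rank_ℚ(R)=3; free=4−3=1
SNF(R) diag = [5, 5, 5] → torsion [5, 5, 5]

Answer: M ≅ ℤ^1 ⊕ ℤ/5 ⊕ ℤ/5 ⊕ ℤ/5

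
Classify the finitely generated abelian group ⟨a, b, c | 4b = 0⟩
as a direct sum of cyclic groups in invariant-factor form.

rank_ℚ(R)=1; free=3−1=2
SNF(R) diag = [4] → torsion [4]

Answer: M ≅ ℤ^2 ⊕ ℤ/4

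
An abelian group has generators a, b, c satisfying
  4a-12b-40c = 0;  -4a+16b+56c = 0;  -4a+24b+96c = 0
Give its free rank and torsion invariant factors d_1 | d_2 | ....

Answer: M ≅ ℤ/4 ⊕ ℤ/4 ⊕ ℤ/8

Derivation:
rank_ℚ(R)=3; free=3−3=0
SNF(R) diag = [4, 4, 8] → torsion [4, 4, 8]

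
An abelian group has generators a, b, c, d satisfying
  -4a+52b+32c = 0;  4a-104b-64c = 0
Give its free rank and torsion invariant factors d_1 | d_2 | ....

Answer: M ≅ ℤ^2 ⊕ ℤ/4 ⊕ ℤ/4

Derivation:
rank_ℚ(R)=2; free=4−2=2
SNF(R) diag = [4, 4] → torsion [4, 4]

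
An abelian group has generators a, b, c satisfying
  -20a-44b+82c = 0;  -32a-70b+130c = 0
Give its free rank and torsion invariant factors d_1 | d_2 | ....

Answer: M ≅ ℤ^1 ⊕ ℤ/2 ⊕ ℤ/2

Derivation:
rank_ℚ(R)=2; free=3−2=1
SNF(R) diag = [2, 2] → torsion [2, 2]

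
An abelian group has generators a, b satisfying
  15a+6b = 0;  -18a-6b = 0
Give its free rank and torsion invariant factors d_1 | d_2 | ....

Answer: M ≅ ℤ/3 ⊕ ℤ/6

Derivation:
rank_ℚ(R)=2; free=2−2=0
SNF(R) diag = [3, 6] → torsion [3, 6]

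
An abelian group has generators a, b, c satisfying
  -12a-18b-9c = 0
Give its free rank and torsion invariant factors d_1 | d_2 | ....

rank_ℚ(R)=1; free=3−1=2
SNF(R) diag = [3] → torsion [3]

Answer: M ≅ ℤ^2 ⊕ ℤ/3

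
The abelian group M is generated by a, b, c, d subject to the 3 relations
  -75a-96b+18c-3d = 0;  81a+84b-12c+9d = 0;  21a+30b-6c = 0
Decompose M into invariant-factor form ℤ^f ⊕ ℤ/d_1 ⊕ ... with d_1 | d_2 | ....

Answer: M ≅ ℤ^1 ⊕ ℤ/3 ⊕ ℤ/3 ⊕ ℤ/6

Derivation:
rank_ℚ(R)=3; free=4−3=1
SNF(R) diag = [3, 3, 6] → torsion [3, 3, 6]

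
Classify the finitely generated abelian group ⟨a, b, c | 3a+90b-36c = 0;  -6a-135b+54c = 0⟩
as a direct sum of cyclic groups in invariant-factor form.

rank_ℚ(R)=2; free=3−2=1
SNF(R) diag = [3, 9] → torsion [3, 9]

Answer: M ≅ ℤ^1 ⊕ ℤ/3 ⊕ ℤ/9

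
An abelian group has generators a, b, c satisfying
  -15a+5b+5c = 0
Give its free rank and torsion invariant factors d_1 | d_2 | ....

rank_ℚ(R)=1; free=3−1=2
SNF(R) diag = [5] → torsion [5]

Answer: M ≅ ℤ^2 ⊕ ℤ/5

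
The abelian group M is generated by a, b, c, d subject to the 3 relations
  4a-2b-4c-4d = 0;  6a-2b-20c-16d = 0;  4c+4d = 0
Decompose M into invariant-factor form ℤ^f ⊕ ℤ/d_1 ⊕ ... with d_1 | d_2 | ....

Answer: M ≅ ℤ^1 ⊕ ℤ/2 ⊕ ℤ/2 ⊕ ℤ/4

Derivation:
rank_ℚ(R)=3; free=4−3=1
SNF(R) diag = [2, 2, 4] → torsion [2, 2, 4]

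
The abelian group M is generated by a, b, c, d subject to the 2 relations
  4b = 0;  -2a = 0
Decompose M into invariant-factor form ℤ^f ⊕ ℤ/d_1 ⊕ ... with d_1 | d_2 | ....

Answer: M ≅ ℤ^2 ⊕ ℤ/2 ⊕ ℤ/4

Derivation:
rank_ℚ(R)=2; free=4−2=2
SNF(R) diag = [2, 4] → torsion [2, 4]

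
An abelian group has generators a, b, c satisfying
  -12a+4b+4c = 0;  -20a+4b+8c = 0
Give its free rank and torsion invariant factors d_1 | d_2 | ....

Answer: M ≅ ℤ^1 ⊕ ℤ/4 ⊕ ℤ/4

Derivation:
rank_ℚ(R)=2; free=3−2=1
SNF(R) diag = [4, 4] → torsion [4, 4]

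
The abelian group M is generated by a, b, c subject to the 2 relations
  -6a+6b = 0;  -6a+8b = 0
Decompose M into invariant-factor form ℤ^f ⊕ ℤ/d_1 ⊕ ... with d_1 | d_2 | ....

rank_ℚ(R)=2; free=3−2=1
SNF(R) diag = [2, 6] → torsion [2, 6]

Answer: M ≅ ℤ^1 ⊕ ℤ/2 ⊕ ℤ/6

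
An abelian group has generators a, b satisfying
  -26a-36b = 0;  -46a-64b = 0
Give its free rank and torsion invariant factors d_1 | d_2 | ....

Answer: M ≅ ℤ/2 ⊕ ℤ/4

Derivation:
rank_ℚ(R)=2; free=2−2=0
SNF(R) diag = [2, 4] → torsion [2, 4]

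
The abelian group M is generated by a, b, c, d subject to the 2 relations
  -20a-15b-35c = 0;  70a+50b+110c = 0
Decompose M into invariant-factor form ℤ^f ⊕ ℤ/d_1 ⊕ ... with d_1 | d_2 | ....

Answer: M ≅ ℤ^2 ⊕ ℤ/5 ⊕ ℤ/10

Derivation:
rank_ℚ(R)=2; free=4−2=2
SNF(R) diag = [5, 10] → torsion [5, 10]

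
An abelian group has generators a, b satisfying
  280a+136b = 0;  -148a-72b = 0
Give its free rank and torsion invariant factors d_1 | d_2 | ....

rank_ℚ(R)=2; free=2−2=0
SNF(R) diag = [4, 8] → torsion [4, 8]

Answer: M ≅ ℤ/4 ⊕ ℤ/8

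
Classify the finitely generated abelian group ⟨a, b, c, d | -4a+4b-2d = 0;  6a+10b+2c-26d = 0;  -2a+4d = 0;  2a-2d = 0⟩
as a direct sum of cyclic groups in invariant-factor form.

rank_ℚ(R)=4; free=4−4=0
SNF(R) diag = [2, 2, 2, 4] → torsion [2, 2, 2, 4]

Answer: M ≅ ℤ/2 ⊕ ℤ/2 ⊕ ℤ/2 ⊕ ℤ/4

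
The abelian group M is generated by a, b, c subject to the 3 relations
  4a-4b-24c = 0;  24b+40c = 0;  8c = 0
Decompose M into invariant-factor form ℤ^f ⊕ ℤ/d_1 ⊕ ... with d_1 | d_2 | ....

rank_ℚ(R)=3; free=3−3=0
SNF(R) diag = [4, 8, 24] → torsion [4, 8, 24]

Answer: M ≅ ℤ/4 ⊕ ℤ/8 ⊕ ℤ/24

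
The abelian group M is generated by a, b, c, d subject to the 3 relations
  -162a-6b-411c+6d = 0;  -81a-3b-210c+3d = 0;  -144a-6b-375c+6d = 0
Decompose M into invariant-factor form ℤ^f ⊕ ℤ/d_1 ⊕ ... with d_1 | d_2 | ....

Answer: M ≅ ℤ^1 ⊕ ℤ/3 ⊕ ℤ/9 ⊕ ℤ/18

Derivation:
rank_ℚ(R)=3; free=4−3=1
SNF(R) diag = [3, 9, 18] → torsion [3, 9, 18]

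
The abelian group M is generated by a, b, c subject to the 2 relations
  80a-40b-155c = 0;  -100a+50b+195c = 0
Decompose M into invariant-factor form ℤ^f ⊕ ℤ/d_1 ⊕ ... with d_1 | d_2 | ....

rank_ℚ(R)=2; free=3−2=1
SNF(R) diag = [5, 10] → torsion [5, 10]

Answer: M ≅ ℤ^1 ⊕ ℤ/5 ⊕ ℤ/10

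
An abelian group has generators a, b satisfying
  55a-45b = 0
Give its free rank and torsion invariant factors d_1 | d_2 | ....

rank_ℚ(R)=1; free=2−1=1
SNF(R) diag = [5] → torsion [5]

Answer: M ≅ ℤ^1 ⊕ ℤ/5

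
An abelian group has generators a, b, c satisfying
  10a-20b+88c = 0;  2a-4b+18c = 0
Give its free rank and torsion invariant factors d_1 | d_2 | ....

Answer: M ≅ ℤ^1 ⊕ ℤ/2 ⊕ ℤ/2

Derivation:
rank_ℚ(R)=2; free=3−2=1
SNF(R) diag = [2, 2] → torsion [2, 2]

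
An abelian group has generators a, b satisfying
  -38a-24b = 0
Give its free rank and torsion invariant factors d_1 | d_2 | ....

rank_ℚ(R)=1; free=2−1=1
SNF(R) diag = [2] → torsion [2]

Answer: M ≅ ℤ^1 ⊕ ℤ/2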